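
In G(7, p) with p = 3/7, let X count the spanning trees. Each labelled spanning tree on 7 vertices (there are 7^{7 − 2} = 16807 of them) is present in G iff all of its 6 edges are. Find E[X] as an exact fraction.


K_7 has 7^{7 − 2} = 16807 labelled spanning trees.
For each such spanning tree H, let X_H = 1 if all 6 edges of H are present in G. Then P[X_H = 1] = p^{6} = (3/7)^{6} = 729/117649.
By linearity of expectation: E[X] = Σ_H E[X_H] = 16807 · p^{6} = 16807 · 729/117649 = 729/7.
Numerically: E[X] ≈ 104.

E[X] = 16807 · (3/7)^{6} = 729/7 ≈ 104.


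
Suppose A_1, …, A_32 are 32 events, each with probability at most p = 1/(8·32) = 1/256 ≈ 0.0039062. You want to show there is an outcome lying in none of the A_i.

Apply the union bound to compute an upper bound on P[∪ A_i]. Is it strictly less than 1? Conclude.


Union bound: P[∪_{i=1}^{32} A_i] ≤ Σ_i P[A_i] ≤ 32·p = 32·(1/256) = 1/8.
Numerically: 1/8 ≈ 0.1250000.
Is 1/8 < 1? YES.
Since P[∪ A_i] ≤ 1/8 < 1, the complement has P[∩ A_i^c] ≥ 1 − 1/8 = 7/8 > 0, so some outcome avoids every A_i.

32·p = 1/8 ≈ 0.1250000; existence CERTIFIED by the union bound.


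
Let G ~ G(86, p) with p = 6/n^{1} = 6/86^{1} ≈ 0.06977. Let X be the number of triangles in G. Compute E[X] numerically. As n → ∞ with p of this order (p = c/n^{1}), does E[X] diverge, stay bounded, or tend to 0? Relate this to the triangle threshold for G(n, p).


Number of potential triangles: C(86, 3) = 102340.
Each occurs with probability p³ ≈ (0.06977)³ ≈ 3.395927e-04.
By linearity: E[X] = C(86, 3)·p³ ≈ 102340 · 3.395927e-04 ≈ 34.7539.
Here α = 1, so p = 6/n is exactly at the triangle threshold p ~ 1/n. Asymptotically E[X] → c³/6 = 6³/6 = 36 ≈ 36.0000, a bounded constant. In this regime the triangle count is asymptotically Poisson(c³/6).

E[X] ≈ 34.7539; in regime p = Θ(1/n^{1}) E[X] stays bounded (at the triangle threshold p ~ 1/n).


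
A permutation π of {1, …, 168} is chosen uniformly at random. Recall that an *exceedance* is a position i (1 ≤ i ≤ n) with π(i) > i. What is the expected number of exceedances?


Write X = Σ_{i=1}^{168} X_i, where X_i = 1_{π(i) > i}.
For each fixed i, π(i) is uniform over {1, …, 168} (marginal of a uniform permutation), so P[π(i) > i] = (n − i)/n. Summing: Σ_{i=1}^{168} (n − i)/n = (0 + 1 + … + 167)/168 = 168(168 − 1)/(2·168) = (168 − 1)/2.
Hence E[X] = Σ_{i=1}^{168} (168 − i)/168 = 167/2 ≈ 83.50000.

E[X] = 167/2 = 83.50000.


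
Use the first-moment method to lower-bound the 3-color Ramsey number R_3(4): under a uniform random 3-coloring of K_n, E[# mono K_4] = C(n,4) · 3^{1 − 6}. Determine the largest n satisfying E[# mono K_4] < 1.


We need C(n, 4) · 3^{1 − 6} < 1, i.e. C(n, 4) < 3^{6 − 1} = 243.
Check values of n near the boundary:
  n = 5: C(5, 4) = 5; 5 < 243? YES
  n = 6: C(6, 4) = 15; 15 < 243? YES
  n = 7: C(7, 4) = 35; 35 < 243? YES
  n = 8: C(8, 4) = 70; 70 < 243? YES
  n = 9: C(9, 4) = 126; 126 < 243? YES
  n = 10: C(10, 4) = 210; 210 < 243? YES
  n = 11: C(11, 4) = 330; 330 < 243? NO
  n = 12: C(12, 4) = 495; 495 < 243? NO
  n = 13: C(13, 4) = 715; 715 < 243? NO
The largest n with C(n, 4) < 243 is n = 10 (where E[X] = 70/81 ≈ 0.86420). Hence R_3(4) > 10, i.e. R_3(4) ≥ 11.

Largest n = 10; hence R_3(4) > 10.


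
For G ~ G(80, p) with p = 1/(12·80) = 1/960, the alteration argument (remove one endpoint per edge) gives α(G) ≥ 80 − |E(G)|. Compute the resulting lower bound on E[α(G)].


E[|E(G)|] = C(80, 2)·p = 3160 · (1/960) = 79/24.
E[α(G)] ≥ n − E[|E(G)|] = 80 − 79/24 = 1841/24.
Numerically: ≈ 76.70833.
(This is only a lower bound; the true E[α(G)] may be larger.)

E[α(G)] ≥ 1841/24 ≈ 76.70833.


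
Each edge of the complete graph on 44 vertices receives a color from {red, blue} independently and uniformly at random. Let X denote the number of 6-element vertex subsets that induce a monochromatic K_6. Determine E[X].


Let X = Σ_S X_S over the C(44, 6) = 7059052 subsets S of size 6, where X_S = 1 if the K_6 on S is monochromatic.
For a fixed S, the K_6 on S has C(6, 2) = 15 edges. P[all 15 edges red] = (1/2)^15, and likewise for blue, so P[monochromatic] = 2·(1/2)^15 = 2^{1 − 15} = 1/16384.
By linearity of expectation: E[X] = C(44, 6) · 2^{1 − 15} = 7059052 · 1/16384 = 1764763/4096.
Numerically: E[X] ≈ 430.850.

E[X] = C(44,6)·2^(1−C(6,2)) = 1764763/4096 ≈ 430.850.


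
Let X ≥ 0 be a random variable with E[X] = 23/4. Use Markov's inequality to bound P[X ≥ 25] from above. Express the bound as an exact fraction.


μ = E[X] = 23/4, a = 25.
Markov: P[X ≥ 25] ≤ μ/a = (23/4)/25 = 23/100.
Numerically: ≈ 0.230.
(Since a = 25 > μ = 5.750, the bound 23/100 is < 1 and informative.)

P[X ≥ 25] ≤ 23/100 ≈ 0.230.


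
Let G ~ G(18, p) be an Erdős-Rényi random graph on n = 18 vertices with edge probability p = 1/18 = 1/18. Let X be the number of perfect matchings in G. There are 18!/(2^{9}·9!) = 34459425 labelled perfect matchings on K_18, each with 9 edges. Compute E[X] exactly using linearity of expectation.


K_18 has 18!/(2^{9}·9!) = 34459425 labelled perfect matchings.
For each such perfect matching H, let X_H = 1 if all 9 edges of H are present in G. Then P[X_H = 1] = p^{9} = (1/18)^{9} = 1/198359290368.
Summing the indicators: E[X] = Σ_H E[X_H] = 34459425 · p^{9} = 34459425 · 1/198359290368 = 425425/2448880128.
Numerically: E[X] ≈ 0.00017372.

E[X] = 34459425 · (1/18)^{9} = 425425/2448880128 ≈ 0.00017372.


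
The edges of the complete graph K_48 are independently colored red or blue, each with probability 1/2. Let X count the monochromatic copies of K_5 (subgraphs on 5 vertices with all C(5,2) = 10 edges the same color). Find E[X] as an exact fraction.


Let X = Σ_S X_S over the C(48, 5) = 1712304 subsets S of size 5, where X_S = 1 if the K_5 on S is monochromatic.
For a fixed S, the K_5 on S has C(5, 2) = 10 edges. P[all 10 edges red] = (1/2)^10, and likewise for blue, so P[monochromatic] = 2·(1/2)^10 = 2^{1 − 10} = 1/512.
By linearity: E[X] = C(48, 5) · 2^{1 − 10} = 1712304 · 1/512 = 107019/32.
Numerically: E[X] ≈ 3344.343750.

E[X] = C(48,5)·2^(1−C(5,2)) = 107019/32 ≈ 3344.343750.


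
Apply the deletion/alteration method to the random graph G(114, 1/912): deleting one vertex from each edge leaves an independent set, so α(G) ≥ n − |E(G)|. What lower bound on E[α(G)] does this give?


E[|E(G)|] = C(114, 2)·p = 6441 · (1/912) = 113/16.
E[α(G)] ≥ n − E[|E(G)|] = 114 − 113/16 = 1711/16.
Numerically: ≈ 106.93750.
(This is only a lower bound; the true E[α(G)] may be larger.)

E[α(G)] ≥ 1711/16 ≈ 106.93750.


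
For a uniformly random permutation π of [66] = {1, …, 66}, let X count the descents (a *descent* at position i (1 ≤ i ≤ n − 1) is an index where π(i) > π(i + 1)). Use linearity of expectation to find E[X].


Write X = Σ X_I over i = 1, …, 65, with X_I the indicator of one descent.
There are 65 indicators.
For each fixed i, the pair (π(i), π(i+1)) is a uniformly random ordered pair of distinct values from {1, …, 66}; by symmetry P[π(i) > π(i+1)] = 1/2.
By linearity: E[X] = 65 · (1/2) = (66 − 1) · (1/2) = 65/2 ≈ 32.50000.

E[X] = 65/2 = 32.50000.


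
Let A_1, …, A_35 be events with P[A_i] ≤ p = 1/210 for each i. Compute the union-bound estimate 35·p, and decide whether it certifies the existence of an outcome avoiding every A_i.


Union bound: P[∪_{i=1}^{35} A_i] ≤ Σ_i P[A_i] ≤ 35·p = 35·(1/210) = 1/6.
Numerically: 1/6 ≈ 0.1666667.
Is 1/6 < 1? YES.
Since P[∪ A_i] ≤ 1/6 < 1, the complement has P[∩ A_i^c] ≥ 1 − 1/6 = 5/6 > 0, so some outcome avoids every A_i.

35·p = 1/6 ≈ 0.1666667; existence CERTIFIED by the union bound.


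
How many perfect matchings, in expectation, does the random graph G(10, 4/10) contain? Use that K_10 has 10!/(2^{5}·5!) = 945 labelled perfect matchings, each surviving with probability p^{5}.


K_10 has 10!/(2^{5}·5!) = 945 labelled perfect matchings.
For each such perfect matching H, let X_H = 1 if all 5 edges of H are present in G. Then P[X_H = 1] = p^{5} = (2/5)^{5} = 32/3125.
By linearity of expectation: E[X] = Σ_H E[X_H] = 945 · p^{5} = 945 · 32/3125 = 6048/625.
Numerically: E[X] ≈ 9.677.

E[X] = 945 · (2/5)^{5} = 6048/625 ≈ 9.677.


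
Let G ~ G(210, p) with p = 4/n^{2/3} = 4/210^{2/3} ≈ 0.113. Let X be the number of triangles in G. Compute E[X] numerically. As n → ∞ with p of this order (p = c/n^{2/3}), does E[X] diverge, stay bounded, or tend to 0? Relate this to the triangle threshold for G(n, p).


Number of potential triangles: C(210, 3) = 1521520.
Each occurs with probability p³ ≈ (0.113)³ ≈ 1.45125e-03.
By linearity: E[X] = C(210, 3)·p³ ≈ 1521520 · 1.45125e-03 ≈ 2208.102.
Since α = 2/3 < 1, p = c/n^{2/3} ≫ 1/n is above the triangle threshold p ~ 1/n. Asymptotically E[X] ~ (c³/6)·n^{3(1−α)} = (4³/6)·n^{1} → ∞; triangles are abundant w.h.p.

E[X] ≈ 2208.102; in regime p = Θ(1/n^{2/3}) E[X] diverges (above the triangle threshold p ~ 1/n).


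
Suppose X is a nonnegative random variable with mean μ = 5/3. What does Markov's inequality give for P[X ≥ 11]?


μ = E[X] = 5/3, a = 11.
Markov: P[X ≥ 11] ≤ μ/a = (5/3)/11 = 5/33.
Numerically: ≈ 0.15152.
(Since a = 11 > μ = 1.66667, the bound 5/33 is < 1 and informative.)

P[X ≥ 11] ≤ 5/33 ≈ 0.15152.


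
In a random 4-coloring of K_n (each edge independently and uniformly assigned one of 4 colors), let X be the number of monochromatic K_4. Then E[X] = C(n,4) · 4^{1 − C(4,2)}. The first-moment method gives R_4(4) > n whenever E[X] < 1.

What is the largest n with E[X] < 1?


We need C(n, 4) · 4^{1 − 6} < 1, i.e. C(n, 4) < 4^{6 − 1} = 1024.
Check values of n near the boundary:
  n = 8: C(8, 4) = 70; 70 < 1024? YES
  n = 9: C(9, 4) = 126; 126 < 1024? YES
  n = 10: C(10, 4) = 210; 210 < 1024? YES
  n = 11: C(11, 4) = 330; 330 < 1024? YES
  n = 12: C(12, 4) = 495; 495 < 1024? YES
  n = 13: C(13, 4) = 715; 715 < 1024? YES
  n = 14: C(14, 4) = 1001; 1001 < 1024? YES
  n = 15: C(15, 4) = 1365; 1365 < 1024? NO
  n = 16: C(16, 4) = 1820; 1820 < 1024? NO
  n = 17: C(17, 4) = 2380; 2380 < 1024? NO
The largest n with C(n, 4) < 1024 is n = 14 (where E[X] = 1001/1024 ≈ 0.97754). Hence R_4(4) > 14, i.e. R_4(4) ≥ 15.

Largest n = 14; hence R_4(4) > 14.


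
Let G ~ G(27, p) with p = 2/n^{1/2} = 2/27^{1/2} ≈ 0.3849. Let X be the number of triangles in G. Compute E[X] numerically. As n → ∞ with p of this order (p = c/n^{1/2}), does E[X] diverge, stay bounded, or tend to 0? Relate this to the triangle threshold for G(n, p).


Number of potential triangles: C(27, 3) = 2925.
Each occurs with probability p³ ≈ (0.3849)³ ≈ 5.7022249e-02.
By linearity: E[X] = C(27, 3)·p³ ≈ 2925 · 5.7022249e-02 ≈ 166.79008.
Since α = 1/2 < 1, p = c/n^{1/2} ≫ 1/n is above the triangle threshold p ~ 1/n. Asymptotically E[X] ~ (c³/6)·n^{3(1−α)} = (2³/6)·n^{1.5} → ∞; triangles are abundant w.h.p.

E[X] ≈ 166.79008; in regime p = Θ(1/n^{1/2}) E[X] diverges (above the triangle threshold p ~ 1/n).


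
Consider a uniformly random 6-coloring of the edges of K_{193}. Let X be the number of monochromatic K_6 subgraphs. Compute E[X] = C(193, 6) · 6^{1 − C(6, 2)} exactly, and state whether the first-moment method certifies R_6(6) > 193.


E[X] = C(193, 6) · 6^{1 − 15} = 66364016544 · 6^{−14} = 66364016544/78364164096.
As a reduced fraction: E[X] = 230430613/272097792 ≈ 0.84687.
Is E[X] < 1? YES.
Since E[X] < 1, there exists a 6-coloring of K_{193} with no monochromatic K_6; hence R_6(6) > 193.

E[X] = 230430613/272097792 ≈ 0.84687; E[X] < 1, so R_6(6) > 193.


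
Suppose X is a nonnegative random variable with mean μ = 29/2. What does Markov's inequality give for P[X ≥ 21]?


μ = E[X] = 29/2, a = 21.
Markov: P[X ≥ 21] ≤ μ/a = (29/2)/21 = 29/42.
Numerically: ≈ 0.690.
(Since a = 21 > μ = 14.500, the bound 29/42 is < 1 and informative.)

P[X ≥ 21] ≤ 29/42 ≈ 0.690.


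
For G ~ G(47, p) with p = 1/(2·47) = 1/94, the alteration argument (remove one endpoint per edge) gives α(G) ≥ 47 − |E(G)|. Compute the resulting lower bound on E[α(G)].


E[|E(G)|] = C(47, 2)·p = 1081 · (1/94) = 23/2.
E[α(G)] ≥ n − E[|E(G)|] = 47 − 23/2 = 71/2.
Numerically: ≈ 35.500.
(This is only a lower bound; the true E[α(G)] may be larger.)

E[α(G)] ≥ 71/2 ≈ 35.500.


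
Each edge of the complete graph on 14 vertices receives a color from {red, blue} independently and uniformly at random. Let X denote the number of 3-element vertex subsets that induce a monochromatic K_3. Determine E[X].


Let X = Σ_S X_S over the C(14, 3) = 364 subsets S of size 3, where X_S = 1 if the K_3 on S is monochromatic.
For a fixed S, the K_3 on S has C(3, 2) = 3 edges. P[all 3 edges red] = (1/2)^3, and likewise for blue, so P[monochromatic] = 2·(1/2)^3 = 2^{1 − 3} = 1/4.
By linearity: E[X] = C(14, 3) · 2^{1 − 3} = 364 · 1/4 = 91.
Numerically: E[X] ≈ 91.0000.

E[X] = C(14,3)·2^(1−C(3,2)) = 91 ≈ 91.0000.


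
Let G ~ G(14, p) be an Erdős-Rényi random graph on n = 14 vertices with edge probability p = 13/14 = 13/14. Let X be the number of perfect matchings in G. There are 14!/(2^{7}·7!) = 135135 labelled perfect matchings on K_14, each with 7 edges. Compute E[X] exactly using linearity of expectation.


K_14 has 14!/(2^{7}·7!) = 135135 labelled perfect matchings.
For each such perfect matching H, let X_H = 1 if all 7 edges of H are present in G. Then P[X_H = 1] = p^{7} = (13/14)^{7} = 62748517/105413504.
Summing the indicators: E[X] = Σ_H E[X_H] = 135135 · p^{7} = 135135 · 62748517/105413504 = 1211360120685/15059072.
Numerically: E[X] ≈ 8.044e+04.

E[X] = 135135 · (13/14)^{7} = 1211360120685/15059072 ≈ 8.044e+04.


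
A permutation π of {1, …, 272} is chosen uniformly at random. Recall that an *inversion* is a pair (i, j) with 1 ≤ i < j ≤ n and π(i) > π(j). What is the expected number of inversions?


Write X = Σ X_I over the C(272, 2) = 36856 pairs i < j, with X_I the indicator of one inversion.
There are 36856 indicators.
For each fixed pair i < j, the values π(i) and π(j) are two distinct elements of {1, …, 272} in uniformly random order; by symmetry P[π(i) > π(j)] = 1/2.
By linearity: E[X] = 36856 · (1/2) = C(272, 2) · (1/2) = 36856/2 = 18428 ≈ 18428.000000.

E[X] = 18428 = 18428.000000.


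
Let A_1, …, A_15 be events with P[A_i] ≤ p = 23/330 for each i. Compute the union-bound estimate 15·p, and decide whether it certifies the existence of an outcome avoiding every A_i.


Union bound: P[∪_{i=1}^{15} A_i] ≤ Σ_i P[A_i] ≤ 15·p = 15·(23/330) = 23/22.
Numerically: 23/22 ≈ 1.045.
Is 23/22 < 1? NO.
Since the bound 23/22 is ≥ 1, the union bound is uninformative here; it does NOT by itself certify existence.

15·p = 23/22 ≈ 1.045; existence NOT certified by the union bound.


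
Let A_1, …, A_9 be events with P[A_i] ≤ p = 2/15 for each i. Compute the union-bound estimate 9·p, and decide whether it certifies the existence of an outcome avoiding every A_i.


Union bound: P[∪_{i=1}^{9} A_i] ≤ Σ_i P[A_i] ≤ 9·p = 9·(2/15) = 6/5.
Numerically: 6/5 ≈ 1.2000000.
Is 6/5 < 1? NO.
Since the bound 6/5 is ≥ 1, the union bound is uninformative here; it does NOT by itself certify existence.

9·p = 6/5 ≈ 1.2000000; existence NOT certified by the union bound.


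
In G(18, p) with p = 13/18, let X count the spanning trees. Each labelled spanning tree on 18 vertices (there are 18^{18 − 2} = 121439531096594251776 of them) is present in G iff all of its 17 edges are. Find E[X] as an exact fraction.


K_18 has 18^{18 − 2} = 121439531096594251776 labelled spanning trees.
For each such spanning tree H, let X_H = 1 if all 17 edges of H are present in G. Then P[X_H = 1] = p^{17} = (13/18)^{17} = 8650415919381337933/2185911559738696531968.
Summing the indicators: E[X] = Σ_H E[X_H] = 121439531096594251776 · p^{17} = 121439531096594251776 · 8650415919381337933/2185911559738696531968 = 8650415919381337933/18.
Numerically: E[X] ≈ 4.81e+17.

E[X] = 121439531096594251776 · (13/18)^{17} = 8650415919381337933/18 ≈ 4.81e+17.


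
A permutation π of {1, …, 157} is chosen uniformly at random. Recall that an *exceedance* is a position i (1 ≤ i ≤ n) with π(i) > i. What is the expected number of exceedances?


Write X = Σ_{i=1}^{157} X_i, where X_i = 1_{π(i) > i}.
For each fixed i, π(i) is uniform over {1, …, 157} (marginal of a uniform permutation), so P[π(i) > i] = (n − i)/n. Summing: Σ_{i=1}^{157} (n − i)/n = (0 + 1 + … + 156)/157 = 157(157 − 1)/(2·157) = (157 − 1)/2.
Hence E[X] = Σ_{i=1}^{157} (157 − i)/157 = 78 ≈ 78.00000.

E[X] = 78 = 78.00000.


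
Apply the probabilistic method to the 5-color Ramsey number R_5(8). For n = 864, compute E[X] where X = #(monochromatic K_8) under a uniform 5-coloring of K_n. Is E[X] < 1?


E[X] = C(864, 8) · 5^{1 − 28} = 7455455062926006708 · 5^{−27} = 7455455062926006708/7450580596923828125.
As a reduced fraction: E[X] = 7455455062926006708/7450580596923828125 ≈ 1.000654.
Is E[X] < 1? NO.
Since E[X] ≥ 1, the first-moment bound is inconclusive at n = 864; it does NOT by itself certify R_5(8) > 864.

E[X] = 7455455062926006708/7450580596923828125 ≈ 1.000654; E[X] ≥ 1; first-moment method inconclusive here.


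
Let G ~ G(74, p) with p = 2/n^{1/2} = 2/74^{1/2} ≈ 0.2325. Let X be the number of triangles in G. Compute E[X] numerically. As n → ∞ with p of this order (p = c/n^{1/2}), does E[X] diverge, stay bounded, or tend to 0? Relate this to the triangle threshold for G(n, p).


Number of potential triangles: C(74, 3) = 64824.
Each occurs with probability p³ ≈ (0.2325)³ ≈ 1.256731e-02.
By linearity: E[X] = C(74, 3)·p³ ≈ 64824 · 1.256731e-02 ≈ 814.6635.
Since α = 1/2 < 1, p = c/n^{1/2} ≫ 1/n is above the triangle threshold p ~ 1/n. Asymptotically E[X] ~ (c³/6)·n^{3(1−α)} = (2³/6)·n^{1.5} → ∞; triangles are abundant w.h.p.

E[X] ≈ 814.6635; in regime p = Θ(1/n^{1/2}) E[X] diverges (above the triangle threshold p ~ 1/n).


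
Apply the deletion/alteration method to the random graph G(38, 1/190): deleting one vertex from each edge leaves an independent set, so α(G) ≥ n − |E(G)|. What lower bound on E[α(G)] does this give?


E[|E(G)|] = C(38, 2)·p = 703 · (1/190) = 37/10.
E[α(G)] ≥ n − E[|E(G)|] = 38 − 37/10 = 343/10.
Numerically: ≈ 34.300.
(This is only a lower bound; the true E[α(G)] may be larger.)

E[α(G)] ≥ 343/10 ≈ 34.300.


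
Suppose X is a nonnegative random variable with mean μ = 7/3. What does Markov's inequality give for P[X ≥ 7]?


μ = E[X] = 7/3, a = 7.
Markov: P[X ≥ 7] ≤ μ/a = (7/3)/7 = 1/3.
Numerically: ≈ 0.333333.
(Since a = 7 > μ = 2.333333, the bound 1/3 is < 1 and informative.)

P[X ≥ 7] ≤ 1/3 ≈ 0.333333.


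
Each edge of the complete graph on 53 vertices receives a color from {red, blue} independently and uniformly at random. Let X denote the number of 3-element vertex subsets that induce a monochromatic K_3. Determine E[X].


Let X = Σ_S X_S over the C(53, 3) = 23426 subsets S of size 3, where X_S = 1 if the K_3 on S is monochromatic.
For a fixed S, the K_3 on S has C(3, 2) = 3 edges. P[all 3 edges red] = (1/2)^3, and likewise for blue, so P[monochromatic] = 2·(1/2)^3 = 2^{1 − 3} = 1/4.
By linearity: E[X] = C(53, 3) · 2^{1 − 3} = 23426 · 1/4 = 11713/2.
Numerically: E[X] ≈ 5856.50000.

E[X] = C(53,3)·2^(1−C(3,2)) = 11713/2 ≈ 5856.50000.


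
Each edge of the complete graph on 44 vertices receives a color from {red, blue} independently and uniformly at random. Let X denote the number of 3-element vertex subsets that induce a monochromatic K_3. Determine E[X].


Let X = Σ_S X_S over the C(44, 3) = 13244 subsets S of size 3, where X_S = 1 if the K_3 on S is monochromatic.
For a fixed S, the K_3 on S has C(3, 2) = 3 edges. P[all 3 edges red] = (1/2)^3, and likewise for blue, so P[monochromatic] = 2·(1/2)^3 = 2^{1 − 3} = 1/4.
By linearity: E[X] = C(44, 3) · 2^{1 − 3} = 13244 · 1/4 = 3311.
Numerically: E[X] ≈ 3311.0000.

E[X] = C(44,3)·2^(1−C(3,2)) = 3311 ≈ 3311.0000.


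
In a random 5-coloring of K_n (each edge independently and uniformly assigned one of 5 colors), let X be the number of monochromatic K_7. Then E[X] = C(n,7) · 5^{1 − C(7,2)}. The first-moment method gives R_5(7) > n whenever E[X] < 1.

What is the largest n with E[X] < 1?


We need C(n, 7) · 5^{1 − 21} < 1, i.e. C(n, 7) < 5^{21 − 1} = 95367431640625.
Check values of n near the boundary:
  n = 334: C(334, 7) = 86359460961576; 86359460961576 < 95367431640625? YES
  n = 335: C(335, 7) = 88202498238195; 88202498238195 < 95367431640625? YES
  n = 336: C(336, 7) = 90079147136880; 90079147136880 < 95367431640625? YES
  n = 337: C(337, 7) = 91989916924632; 91989916924632 < 95367431640625? YES
  n = 338: C(338, 7) = 93935323022736; 93935323022736 < 95367431640625? YES
  n = 339: C(339, 7) = 95915887062372; 95915887062372 < 95367431640625? NO
  n = 340: C(340, 7) = 97932136940560; 97932136940560 < 95367431640625? NO
  n = 341: C(341, 7) = 99984606876440; 99984606876440 < 95367431640625? NO
The largest n with C(n, 7) < 95367431640625 is n = 338 (where E[X] = 93935323022736/95367431640625 ≈ 0.985). Hence R_5(7) > 338, i.e. R_5(7) ≥ 339.

Largest n = 338; hence R_5(7) > 338.


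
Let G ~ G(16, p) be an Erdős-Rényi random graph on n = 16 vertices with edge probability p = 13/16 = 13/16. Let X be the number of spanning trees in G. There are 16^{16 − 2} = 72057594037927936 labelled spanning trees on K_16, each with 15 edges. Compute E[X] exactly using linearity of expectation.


K_16 has 16^{16 − 2} = 72057594037927936 labelled spanning trees.
For each such spanning tree H, let X_H = 1 if all 15 edges of H are present in G. Then P[X_H = 1] = p^{15} = (13/16)^{15} = 51185893014090757/1152921504606846976.
By linearity: E[X] = Σ_H E[X_H] = 72057594037927936 · p^{15} = 72057594037927936 · 51185893014090757/1152921504606846976 = 51185893014090757/16.
Numerically: E[X] ≈ 3.1991e+15.

E[X] = 72057594037927936 · (13/16)^{15} = 51185893014090757/16 ≈ 3.1991e+15.


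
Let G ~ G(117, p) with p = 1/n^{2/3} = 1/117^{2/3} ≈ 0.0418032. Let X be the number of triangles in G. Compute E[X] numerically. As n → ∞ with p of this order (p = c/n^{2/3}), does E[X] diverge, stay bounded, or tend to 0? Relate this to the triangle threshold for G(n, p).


Number of potential triangles: C(117, 3) = 260130.
Each occurs with probability p³ ≈ (0.0418032)³ ≈ 7.30513551e-05.
By linearity: E[X] = C(117, 3)·p³ ≈ 260130 · 7.30513551e-05 ≈ 19.002849.
Since α = 2/3 < 1, p = c/n^{2/3} ≫ 1/n is above the triangle threshold p ~ 1/n. Asymptotically E[X] ~ (c³/6)·n^{3(1−α)} = (1³/6)·n^{1} → ∞; triangles are abundant w.h.p.

E[X] ≈ 19.002849; in regime p = Θ(1/n^{2/3}) E[X] diverges (above the triangle threshold p ~ 1/n).


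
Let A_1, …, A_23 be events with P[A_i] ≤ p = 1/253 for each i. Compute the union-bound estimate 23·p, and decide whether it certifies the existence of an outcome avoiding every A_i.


Union bound: P[∪_{i=1}^{23} A_i] ≤ Σ_i P[A_i] ≤ 23·p = 23·(1/253) = 1/11.
Numerically: 1/11 ≈ 0.0909.
Is 1/11 < 1? YES.
Since P[∪ A_i] ≤ 1/11 < 1, the complement has P[∩ A_i^c] ≥ 1 − 1/11 = 10/11 > 0, so some outcome avoids every A_i.

23·p = 1/11 ≈ 0.0909; existence CERTIFIED by the union bound.


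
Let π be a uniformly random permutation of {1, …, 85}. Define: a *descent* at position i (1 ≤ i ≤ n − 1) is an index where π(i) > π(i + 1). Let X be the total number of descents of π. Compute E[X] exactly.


Write X = Σ X_I over i = 1, …, 84, with X_I the indicator of one descent.
There are 84 indicators.
For each fixed i, the pair (π(i), π(i+1)) is a uniformly random ordered pair of distinct values from {1, …, 85}; by symmetry P[π(i) > π(i+1)] = 1/2.
By linearity: E[X] = 84 · (1/2) = (85 − 1) · (1/2) = 42 ≈ 42.000.

E[X] = 42 = 42.000.


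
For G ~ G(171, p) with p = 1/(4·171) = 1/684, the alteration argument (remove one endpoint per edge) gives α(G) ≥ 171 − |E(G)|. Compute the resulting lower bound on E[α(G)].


E[|E(G)|] = C(171, 2)·p = 14535 · (1/684) = 85/4.
E[α(G)] ≥ n − E[|E(G)|] = 171 − 85/4 = 599/4.
Numerically: ≈ 149.75000.
(This is only a lower bound; the true E[α(G)] may be larger.)

E[α(G)] ≥ 599/4 ≈ 149.75000.


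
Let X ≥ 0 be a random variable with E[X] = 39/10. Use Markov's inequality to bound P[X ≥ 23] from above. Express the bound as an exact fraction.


μ = E[X] = 39/10, a = 23.
Markov: P[X ≥ 23] ≤ μ/a = (39/10)/23 = 39/230.
Numerically: ≈ 0.170.
(Since a = 23 > μ = 3.900, the bound 39/230 is < 1 and informative.)

P[X ≥ 23] ≤ 39/230 ≈ 0.170.


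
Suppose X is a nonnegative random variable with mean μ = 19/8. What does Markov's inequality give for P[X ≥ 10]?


μ = E[X] = 19/8, a = 10.
Markov: P[X ≥ 10] ≤ μ/a = (19/8)/10 = 19/80.
Numerically: ≈ 0.23750.
(Since a = 10 > μ = 2.37500, the bound 19/80 is < 1 and informative.)

P[X ≥ 10] ≤ 19/80 ≈ 0.23750.


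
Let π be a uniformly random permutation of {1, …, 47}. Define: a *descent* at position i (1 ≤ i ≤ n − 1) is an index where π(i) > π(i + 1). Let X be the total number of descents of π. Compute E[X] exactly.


Write X = Σ X_I over i = 1, …, 46, with X_I the indicator of one descent.
There are 46 indicators.
For each fixed i, the pair (π(i), π(i+1)) is a uniformly random ordered pair of distinct values from {1, …, 47}; by symmetry P[π(i) > π(i+1)] = 1/2.
By linearity: E[X] = 46 · (1/2) = (47 − 1) · (1/2) = 23 ≈ 23.0000.

E[X] = 23 = 23.0000.


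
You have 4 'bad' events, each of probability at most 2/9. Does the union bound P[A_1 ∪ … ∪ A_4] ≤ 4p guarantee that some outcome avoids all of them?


Union bound: P[∪_{i=1}^{4} A_i] ≤ Σ_i P[A_i] ≤ 4·p = 4·(2/9) = 8/9.
Numerically: 8/9 ≈ 0.8888889.
Is 8/9 < 1? YES.
Since P[∪ A_i] ≤ 8/9 < 1, the complement has P[∩ A_i^c] ≥ 1 − 8/9 = 1/9 > 0, so some outcome avoids every A_i.

4·p = 8/9 ≈ 0.8888889; existence CERTIFIED by the union bound.


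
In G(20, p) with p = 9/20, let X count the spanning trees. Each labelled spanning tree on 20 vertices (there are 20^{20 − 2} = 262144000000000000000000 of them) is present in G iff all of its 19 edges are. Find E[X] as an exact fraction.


K_20 has 20^{20 − 2} = 262144000000000000000000 labelled spanning trees.
For each such spanning tree H, let X_H = 1 if all 19 edges of H are present in G. Then P[X_H = 1] = p^{19} = (9/20)^{19} = 1350851717672992089/5242880000000000000000000.
By linearity of expectation: E[X] = Σ_H E[X_H] = 262144000000000000000000 · p^{19} = 262144000000000000000000 · 1350851717672992089/5242880000000000000000000 = 1350851717672992089/20.
Numerically: E[X] ≈ 6.7543e+16.

E[X] = 262144000000000000000000 · (9/20)^{19} = 1350851717672992089/20 ≈ 6.7543e+16.


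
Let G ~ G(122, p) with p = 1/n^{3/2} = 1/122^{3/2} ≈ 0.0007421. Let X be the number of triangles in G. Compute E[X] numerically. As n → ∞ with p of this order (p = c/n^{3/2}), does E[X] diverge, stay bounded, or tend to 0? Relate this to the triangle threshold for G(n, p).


Number of potential triangles: C(122, 3) = 295240.
Each occurs with probability p³ ≈ (0.0007421)³ ≈ 4.0867753e-10.
By linearity: E[X] = C(122, 3)·p³ ≈ 295240 · 4.0867753e-10 ≈ 0.00012.
Since α = 3/2 > 1, p = c/n^{3/2} = o(1/n) is below the triangle threshold p ~ 1/n. Asymptotically E[X] ~ (c³/6)·n^{3(1−α)} = (1³/6)·n^{-1.5} → 0, so by Markov's inequality G has no triangles w.h.p.

E[X] ≈ 0.00012; in regime p = Θ(1/n^{3/2}) E[X] tends to 0 (below the triangle threshold p ~ 1/n).


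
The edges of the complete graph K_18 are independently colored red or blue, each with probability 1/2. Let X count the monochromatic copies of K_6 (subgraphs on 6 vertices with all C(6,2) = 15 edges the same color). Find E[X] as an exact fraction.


Let X = Σ_S X_S over the C(18, 6) = 18564 subsets S of size 6, where X_S = 1 if the K_6 on S is monochromatic.
For a fixed S, the K_6 on S has C(6, 2) = 15 edges. P[all 15 edges red] = (1/2)^15, and likewise for blue, so P[monochromatic] = 2·(1/2)^15 = 2^{1 − 15} = 1/16384.
By linearity of expectation: E[X] = C(18, 6) · 2^{1 − 15} = 18564 · 1/16384 = 4641/4096.
Numerically: E[X] ≈ 1.13306.

E[X] = C(18,6)·2^(1−C(6,2)) = 4641/4096 ≈ 1.13306.


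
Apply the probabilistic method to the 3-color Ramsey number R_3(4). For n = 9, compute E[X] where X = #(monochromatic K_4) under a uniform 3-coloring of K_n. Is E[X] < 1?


E[X] = C(9, 4) · 3^{1 − 6} = 126 · 3^{−5} = 126/243.
As a reduced fraction: E[X] = 14/27 ≈ 0.5185185.
Is E[X] < 1? YES.
Since E[X] < 1, there exists a 3-coloring of K_{9} with no monochromatic K_4; hence R_3(4) > 9.

E[X] = 14/27 ≈ 0.5185185; E[X] < 1, so R_3(4) > 9.


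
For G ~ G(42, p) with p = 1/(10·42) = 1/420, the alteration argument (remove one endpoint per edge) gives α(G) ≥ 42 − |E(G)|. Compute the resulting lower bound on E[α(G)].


E[|E(G)|] = C(42, 2)·p = 861 · (1/420) = 41/20.
E[α(G)] ≥ n − E[|E(G)|] = 42 − 41/20 = 799/20.
Numerically: ≈ 39.95000.
(This is only a lower bound; the true E[α(G)] may be larger.)

E[α(G)] ≥ 799/20 ≈ 39.95000.


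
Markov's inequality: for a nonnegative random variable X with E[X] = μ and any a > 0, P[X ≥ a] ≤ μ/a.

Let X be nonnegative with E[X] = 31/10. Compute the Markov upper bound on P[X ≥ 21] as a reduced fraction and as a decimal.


μ = E[X] = 31/10, a = 21.
Markov: P[X ≥ 21] ≤ μ/a = (31/10)/21 = 31/210.
Numerically: ≈ 0.147619.
(Since a = 21 > μ = 3.100000, the bound 31/210 is < 1 and informative.)

P[X ≥ 21] ≤ 31/210 ≈ 0.147619.


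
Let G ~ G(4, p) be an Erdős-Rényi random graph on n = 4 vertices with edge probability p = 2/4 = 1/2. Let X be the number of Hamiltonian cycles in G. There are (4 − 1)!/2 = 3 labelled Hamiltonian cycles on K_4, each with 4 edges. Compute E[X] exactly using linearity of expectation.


K_4 has (4 − 1)!/2 = 3 labelled Hamiltonian cycles.
For each such Hamiltonian cycle H, let X_H = 1 if all 4 edges of H are present in G. Then P[X_H = 1] = p^{4} = (1/2)^{4} = 1/16.
By linearity of expectation: E[X] = Σ_H E[X_H] = 3 · p^{4} = 3 · 1/16 = 3/16.
Numerically: E[X] ≈ 0.1875.

E[X] = 3 · (1/2)^{4} = 3/16 ≈ 0.1875.


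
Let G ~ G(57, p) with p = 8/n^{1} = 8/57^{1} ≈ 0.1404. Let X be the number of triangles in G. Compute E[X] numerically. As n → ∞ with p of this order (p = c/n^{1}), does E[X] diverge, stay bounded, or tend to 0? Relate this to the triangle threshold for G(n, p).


Number of potential triangles: C(57, 3) = 29260.
Each occurs with probability p³ ≈ (0.1404)³ ≈ 2.764683e-03.
By linearity: E[X] = C(57, 3)·p³ ≈ 29260 · 2.764683e-03 ≈ 80.8946.
Here α = 1, so p = 8/n is exactly at the triangle threshold p ~ 1/n. Asymptotically E[X] → c³/6 = 8³/6 = 256/3 ≈ 85.3333, a bounded constant. In this regime the triangle count is asymptotically Poisson(c³/6).

E[X] ≈ 80.8946; in regime p = Θ(1/n^{1}) E[X] stays bounded (at the triangle threshold p ~ 1/n).


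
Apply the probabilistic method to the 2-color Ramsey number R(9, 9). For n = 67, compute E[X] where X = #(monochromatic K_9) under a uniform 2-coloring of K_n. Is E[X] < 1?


E[X] = C(67, 9) · 2^{1 − 36} = 42757703560 · 2^{−35} = 42757703560/34359738368.
As a reduced fraction: E[X] = 5344712945/4294967296 ≈ 1.244.
Is E[X] < 1? NO.
Since E[X] ≥ 1, the first-moment bound is inconclusive at n = 67; it does NOT by itself certify R(9, 9) > 67.

E[X] = 5344712945/4294967296 ≈ 1.244; E[X] ≥ 1; first-moment method inconclusive here.


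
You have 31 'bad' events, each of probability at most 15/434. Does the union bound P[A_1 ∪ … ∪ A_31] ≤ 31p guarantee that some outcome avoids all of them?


Union bound: P[∪_{i=1}^{31} A_i] ≤ Σ_i P[A_i] ≤ 31·p = 31·(15/434) = 15/14.
Numerically: 15/14 ≈ 1.0714286.
Is 15/14 < 1? NO.
Since the bound 15/14 is ≥ 1, the union bound is uninformative here; it does NOT by itself certify existence.

31·p = 15/14 ≈ 1.0714286; existence NOT certified by the union bound.


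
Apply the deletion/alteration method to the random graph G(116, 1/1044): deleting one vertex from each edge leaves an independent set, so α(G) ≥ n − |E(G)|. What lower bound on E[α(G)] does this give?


E[|E(G)|] = C(116, 2)·p = 6670 · (1/1044) = 115/18.
E[α(G)] ≥ n − E[|E(G)|] = 116 − 115/18 = 1973/18.
Numerically: ≈ 109.61111.
(This is only a lower bound; the true E[α(G)] may be larger.)

E[α(G)] ≥ 1973/18 ≈ 109.61111.


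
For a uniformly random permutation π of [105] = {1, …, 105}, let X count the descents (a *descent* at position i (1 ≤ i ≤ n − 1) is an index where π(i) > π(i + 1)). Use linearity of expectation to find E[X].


Write X = Σ X_I over i = 1, …, 104, with X_I the indicator of one descent.
There are 104 indicators.
For each fixed i, the pair (π(i), π(i+1)) is a uniformly random ordered pair of distinct values from {1, …, 105}; by symmetry P[π(i) > π(i+1)] = 1/2.
By linearity: E[X] = 104 · (1/2) = (105 − 1) · (1/2) = 52 ≈ 52.000000.

E[X] = 52 = 52.000000.


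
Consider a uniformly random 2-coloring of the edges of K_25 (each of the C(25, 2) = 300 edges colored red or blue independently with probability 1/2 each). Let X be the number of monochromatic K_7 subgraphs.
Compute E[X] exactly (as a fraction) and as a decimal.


Let X = Σ_S X_S over the C(25, 7) = 480700 subsets S of size 7, where X_S = 1 if the K_7 on S is monochromatic.
For a fixed S, the K_7 on S has C(7, 2) = 21 edges. P[all 21 edges red] = (1/2)^21, and likewise for blue, so P[monochromatic] = 2·(1/2)^21 = 2^{1 − 21} = 1/1048576.
Summing: E[X] = C(25, 7) · 2^{1 − 21} = 480700 · 1/1048576 = 120175/262144.
Numerically: E[X] ≈ 0.458.

E[X] = C(25,7)·2^(1−C(7,2)) = 120175/262144 ≈ 0.458.


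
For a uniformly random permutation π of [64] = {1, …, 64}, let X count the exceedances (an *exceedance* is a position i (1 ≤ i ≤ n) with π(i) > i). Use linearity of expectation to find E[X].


Write X = Σ_{i=1}^{64} X_i, where X_i = 1_{π(i) > i}.
For each fixed i, π(i) is uniform over {1, …, 64} (marginal of a uniform permutation), so P[π(i) > i] = (n − i)/n. Summing: Σ_{i=1}^{64} (n − i)/n = (0 + 1 + … + 63)/64 = 64(64 − 1)/(2·64) = (64 − 1)/2.
Hence E[X] = Σ_{i=1}^{64} (64 − i)/64 = 63/2 ≈ 31.50000.

E[X] = 63/2 = 31.50000.


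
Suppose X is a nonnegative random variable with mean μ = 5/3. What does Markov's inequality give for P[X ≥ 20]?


μ = E[X] = 5/3, a = 20.
Markov: P[X ≥ 20] ≤ μ/a = (5/3)/20 = 1/12.
Numerically: ≈ 0.08333.
(Since a = 20 > μ = 1.66667, the bound 1/12 is < 1 and informative.)

P[X ≥ 20] ≤ 1/12 ≈ 0.08333.


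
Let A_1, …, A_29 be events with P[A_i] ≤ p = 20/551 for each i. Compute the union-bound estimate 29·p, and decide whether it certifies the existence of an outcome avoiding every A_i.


Union bound: P[∪_{i=1}^{29} A_i] ≤ Σ_i P[A_i] ≤ 29·p = 29·(20/551) = 20/19.
Numerically: 20/19 ≈ 1.052632.
Is 20/19 < 1? NO.
Since the bound 20/19 is ≥ 1, the union bound is uninformative here; it does NOT by itself certify existence.

29·p = 20/19 ≈ 1.052632; existence NOT certified by the union bound.


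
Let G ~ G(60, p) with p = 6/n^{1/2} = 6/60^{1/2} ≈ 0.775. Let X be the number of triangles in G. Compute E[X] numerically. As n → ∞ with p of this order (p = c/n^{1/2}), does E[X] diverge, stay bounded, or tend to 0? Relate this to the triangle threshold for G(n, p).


Number of potential triangles: C(60, 3) = 34220.
Each occurs with probability p³ ≈ (0.775)³ ≈ 4.64758e-01.
By linearity: E[X] = C(60, 3)·p³ ≈ 34220 · 4.64758e-01 ≈ 15904.019.
Since α = 1/2 < 1, p = c/n^{1/2} ≫ 1/n is above the triangle threshold p ~ 1/n. Asymptotically E[X] ~ (c³/6)·n^{3(1−α)} = (6³/6)·n^{1.5} → ∞; triangles are abundant w.h.p.

E[X] ≈ 15904.019; in regime p = Θ(1/n^{1/2}) E[X] diverges (above the triangle threshold p ~ 1/n).


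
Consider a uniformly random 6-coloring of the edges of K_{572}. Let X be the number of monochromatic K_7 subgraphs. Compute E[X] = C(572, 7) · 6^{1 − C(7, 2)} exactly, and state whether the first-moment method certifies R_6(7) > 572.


E[X] = C(572, 7) · 6^{1 − 21} = 3831215212271304 · 6^{−20} = 3831215212271304/3656158440062976.
As a reduced fraction: E[X] = 17737107464219/16926659444736 ≈ 1.047880.
Is E[X] < 1? NO.
Since E[X] ≥ 1, the first-moment bound is inconclusive at n = 572; it does NOT by itself certify R_6(7) > 572.

E[X] = 17737107464219/16926659444736 ≈ 1.047880; E[X] ≥ 1; first-moment method inconclusive here.


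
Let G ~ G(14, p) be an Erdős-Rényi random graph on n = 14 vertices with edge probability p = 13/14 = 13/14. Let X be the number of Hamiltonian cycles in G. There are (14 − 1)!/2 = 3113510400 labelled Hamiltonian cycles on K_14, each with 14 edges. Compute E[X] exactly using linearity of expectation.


K_14 has (14 − 1)!/2 = 3113510400 labelled Hamiltonian cycles.
For each such Hamiltonian cycle H, let X_H = 1 if all 14 edges of H are present in G. Then P[X_H = 1] = p^{14} = (13/14)^{14} = 3937376385699289/11112006825558016.
Summing the indicators: E[X] = Σ_H E[X_H] = 3113510400 · p^{14} = 3113510400 · 3937376385699289/11112006825558016 = 3420497300666614836525/3100448333024.
Numerically: E[X] ≈ 1.1e+09.

E[X] = 3113510400 · (13/14)^{14} = 3420497300666614836525/3100448333024 ≈ 1.1e+09.


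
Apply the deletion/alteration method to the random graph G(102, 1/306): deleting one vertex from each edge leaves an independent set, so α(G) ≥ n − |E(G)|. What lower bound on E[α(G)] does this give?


E[|E(G)|] = C(102, 2)·p = 5151 · (1/306) = 101/6.
E[α(G)] ≥ n − E[|E(G)|] = 102 − 101/6 = 511/6.
Numerically: ≈ 85.166667.
(This is only a lower bound; the true E[α(G)] may be larger.)

E[α(G)] ≥ 511/6 ≈ 85.166667.


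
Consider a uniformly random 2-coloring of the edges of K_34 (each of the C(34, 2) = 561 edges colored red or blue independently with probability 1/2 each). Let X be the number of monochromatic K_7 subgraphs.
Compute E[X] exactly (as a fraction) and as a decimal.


Let X = Σ_S X_S over the C(34, 7) = 5379616 subsets S of size 7, where X_S = 1 if the K_7 on S is monochromatic.
For a fixed S, the K_7 on S has C(7, 2) = 21 edges. P[all 21 edges red] = (1/2)^21, and likewise for blue, so P[monochromatic] = 2·(1/2)^21 = 2^{1 − 21} = 1/1048576.
Summing: E[X] = C(34, 7) · 2^{1 − 21} = 5379616 · 1/1048576 = 168113/32768.
Numerically: E[X] ≈ 5.130.

E[X] = C(34,7)·2^(1−C(7,2)) = 168113/32768 ≈ 5.130.


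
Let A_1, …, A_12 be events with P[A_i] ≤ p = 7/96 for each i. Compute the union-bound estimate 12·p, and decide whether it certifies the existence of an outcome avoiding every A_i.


Union bound: P[∪_{i=1}^{12} A_i] ≤ Σ_i P[A_i] ≤ 12·p = 12·(7/96) = 7/8.
Numerically: 7/8 ≈ 0.8750000.
Is 7/8 < 1? YES.
Since P[∪ A_i] ≤ 7/8 < 1, the complement has P[∩ A_i^c] ≥ 1 − 7/8 = 1/8 > 0, so some outcome avoids every A_i.

12·p = 7/8 ≈ 0.8750000; existence CERTIFIED by the union bound.


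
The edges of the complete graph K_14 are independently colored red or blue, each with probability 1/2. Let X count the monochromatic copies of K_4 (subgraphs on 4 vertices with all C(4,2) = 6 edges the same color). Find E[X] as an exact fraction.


Let X = Σ_S X_S over the C(14, 4) = 1001 subsets S of size 4, where X_S = 1 if the K_4 on S is monochromatic.
For a fixed S, the K_4 on S has C(4, 2) = 6 edges. P[all 6 edges red] = (1/2)^6, and likewise for blue, so P[monochromatic] = 2·(1/2)^6 = 2^{1 − 6} = 1/32.
By linearity of expectation: E[X] = C(14, 4) · 2^{1 − 6} = 1001 · 1/32 = 1001/32.
Numerically: E[X] ≈ 31.28125.

E[X] = C(14,4)·2^(1−C(4,2)) = 1001/32 ≈ 31.28125.
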